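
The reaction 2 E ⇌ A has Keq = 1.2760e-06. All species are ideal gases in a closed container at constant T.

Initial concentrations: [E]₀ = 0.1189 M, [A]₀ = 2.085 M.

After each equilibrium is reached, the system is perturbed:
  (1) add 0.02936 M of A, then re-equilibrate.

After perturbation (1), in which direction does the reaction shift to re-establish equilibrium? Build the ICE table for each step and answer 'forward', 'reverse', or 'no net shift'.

Direction: reverse

Q₀ = 147.5 vs Keq = 1.2760e-06 ⇒ Q>K, reverse
Step 1:
                  E         A
  I          0.1189     2.085
  C            4.17    -2.085
  E           4.289 2.3471e-05
  solve Keq expr → x = -2.085; check Q = 1.2760e-06
Then add 0.02936 M of A.
Step 2:
                  E         A
  I           4.289   0.02938
  C         0.05872  -0.02936
  E           4.348 2.4118e-05
  solve Keq expr → x = -0.02936; check Q = 1.2760e-06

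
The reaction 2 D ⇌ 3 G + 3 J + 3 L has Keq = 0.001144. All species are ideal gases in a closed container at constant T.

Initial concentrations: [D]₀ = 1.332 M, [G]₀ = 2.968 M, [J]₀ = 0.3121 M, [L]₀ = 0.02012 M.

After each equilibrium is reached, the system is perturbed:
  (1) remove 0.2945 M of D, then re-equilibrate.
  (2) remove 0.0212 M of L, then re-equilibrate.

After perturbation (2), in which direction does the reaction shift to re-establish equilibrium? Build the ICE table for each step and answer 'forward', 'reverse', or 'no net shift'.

Q₀ = 3.6488e-06 vs Keq = 0.001144 ⇒ Q<K, forward
Step 1:
                   D          G          J          L
  I            1.332      2.968     0.3121    0.02012
  C         -0.05482    0.08224    0.08224    0.08224
  E            1.277       3.05     0.3943     0.1024
  solve Keq expr → x = 0.02741; check Q = 0.001144
Then remove 0.2945 M of D.
Step 2:
                   D          G          J          L
  I           0.9827       3.05     0.3943     0.1024
  C          0.00845   -0.01268   -0.01268   -0.01268
  E           0.9911      3.038     0.3817    0.08968
  solve Keq expr → x = -0.004225; check Q = 0.001144
Then remove 0.0212 M of L.
Step 3:
                   D          G          J          L
  I           0.9911      3.038     0.3817    0.06848
  C         -0.01094    0.01641    0.01641    0.01641
  E           0.9802      3.054     0.3981    0.08489
  solve Keq expr → x = 0.00547; check Q = 0.001144

Direction: forward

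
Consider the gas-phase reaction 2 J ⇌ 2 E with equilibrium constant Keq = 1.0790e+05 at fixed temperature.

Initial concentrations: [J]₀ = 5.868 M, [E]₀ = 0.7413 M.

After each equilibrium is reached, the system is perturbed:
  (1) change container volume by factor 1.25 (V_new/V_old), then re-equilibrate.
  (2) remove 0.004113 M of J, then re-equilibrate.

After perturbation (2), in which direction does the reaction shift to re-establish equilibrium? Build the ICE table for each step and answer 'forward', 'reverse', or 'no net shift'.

Direction: reverse

Q₀ = 0.01596 vs Keq = 1.0790e+05 ⇒ Q<K, forward
Step 1:
                  J         E
  I           5.868    0.7413
  C          -5.848     5.848
  E         0.02006     6.589
  solve Keq expr → x = 2.924; check Q = 1.0790e+05
Then change container volume by factor 1.25 (V_new/V_old).
Step 2:
                  J         E
  I         0.01605     5.271
  C               0         0
  E         0.01605     5.271
  solve Keq expr → x = 0; check Q = 1.0790e+05
Then remove 0.004113 M of J.
Step 3:
                  J         E
  I         0.01193     5.271
  C        0.004101 -0.004101
  E         0.01604     5.267
  solve Keq expr → x = -0.00205; check Q = 1.0790e+05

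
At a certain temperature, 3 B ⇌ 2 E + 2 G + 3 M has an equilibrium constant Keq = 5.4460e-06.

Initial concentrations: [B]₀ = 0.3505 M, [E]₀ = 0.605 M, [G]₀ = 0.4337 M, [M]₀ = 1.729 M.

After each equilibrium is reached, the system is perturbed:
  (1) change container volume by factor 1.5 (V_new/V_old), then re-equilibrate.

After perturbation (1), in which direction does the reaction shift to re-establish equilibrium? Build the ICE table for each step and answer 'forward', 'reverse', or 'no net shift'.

Direction: forward

Q₀ = 8.264 vs Keq = 5.4460e-06 ⇒ Q>K, reverse
Step 1:
                    B           E           G           M
  init         0.3505       0.605      0.4337       1.729
  Δ            0.6342     -0.4228     -0.4228     -0.6342
  eq           0.9847      0.1822     0.01092       1.095
  solve Keq expr → x = -0.2114; check Q = 5.4460e-06
Then change container volume by factor 1.5 (V_new/V_old).
Step 2:
                    B           E           G           M
  init         0.6564      0.1215    0.007282      0.7299
  Δ          -0.01114    0.007429    0.007429     0.01114
  eq           0.6453      0.1289     0.01471       0.741
  solve Keq expr → x = 0.003714; check Q = 5.4460e-06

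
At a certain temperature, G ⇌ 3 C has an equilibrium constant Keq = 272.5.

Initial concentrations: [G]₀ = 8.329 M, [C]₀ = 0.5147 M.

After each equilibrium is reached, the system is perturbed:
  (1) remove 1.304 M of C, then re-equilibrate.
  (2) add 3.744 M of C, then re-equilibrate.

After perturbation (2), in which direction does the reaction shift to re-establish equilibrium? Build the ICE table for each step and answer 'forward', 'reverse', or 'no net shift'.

Direction: reverse

Q₀ = 0.01637 vs Keq = 272.5 ⇒ Q<K, forward
Step 1:
                  G         C
  Initial     8.329    0.5147
  Change     -3.485     10.45
  Equil       4.844     10.97
  solve Keq expr → x = 3.485; check Q = 272.5
Then remove 1.304 M of C.
Step 2:
                  G         C
  Initial     4.844     9.666
  Change    -0.3456     1.037
  Equil       4.498      10.7
  solve Keq expr → x = 0.3456; check Q = 272.5
Then add 3.744 M of C.
Step 3:
                  G         C
  Initial     4.498     14.45
  Change      1.001    -3.003
  Equil       5.499     11.44
  solve Keq expr → x = -1.001; check Q = 272.5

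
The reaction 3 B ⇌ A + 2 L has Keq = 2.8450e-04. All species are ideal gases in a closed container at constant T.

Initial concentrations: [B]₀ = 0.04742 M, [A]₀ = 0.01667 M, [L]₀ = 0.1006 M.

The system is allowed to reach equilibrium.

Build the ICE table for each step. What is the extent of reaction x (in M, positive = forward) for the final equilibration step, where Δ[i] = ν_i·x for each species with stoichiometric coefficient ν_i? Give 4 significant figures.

Q₀ = 1.582 vs Keq = 2.8450e-04 ⇒ Q>K, reverse
Step 1:
                    B           A           L
  init        0.04742     0.01667      0.1006
  Δ           0.04984    -0.01661    -0.03322
  eq          0.09726  5.7656e-05     0.06738
  solve Keq expr → x = -0.01661; check Q = 2.8450e-04

x = -0.01661 M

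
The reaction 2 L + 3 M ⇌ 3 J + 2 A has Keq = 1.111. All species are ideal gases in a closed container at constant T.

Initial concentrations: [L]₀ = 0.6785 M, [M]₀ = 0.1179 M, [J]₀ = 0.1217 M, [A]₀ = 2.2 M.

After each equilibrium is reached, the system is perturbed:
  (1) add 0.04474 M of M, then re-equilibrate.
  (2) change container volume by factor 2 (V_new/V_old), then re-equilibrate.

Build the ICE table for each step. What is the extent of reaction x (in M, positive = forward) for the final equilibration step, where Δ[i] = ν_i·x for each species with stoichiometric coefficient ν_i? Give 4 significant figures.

x = 0 M

Q₀ = 11.56 vs Keq = 1.111 ⇒ Q>K, reverse
Step 1:
                  L         M         J         A
  I          0.6785    0.1179    0.1217       2.2
  C         0.02859   0.04288  -0.04288  -0.02859
  E          0.7071    0.1608   0.07882     2.171
  solve Keq expr → x = -0.01429; check Q = 1.111
Then add 0.04474 M of M.
Step 2:
                  L         M         J         A
  I          0.7071    0.2055   0.07882     2.171
  C       -0.009323  -0.01398   0.01398  0.009323
  E          0.6978    0.1915    0.0928     2.181
  solve Keq expr → x = 0.004661; check Q = 1.111
Then change container volume by factor 2 (V_new/V_old).
Step 3:
                  L         M         J         A
  I          0.3489   0.09577    0.0464      1.09
  C               0         0         0         0
  E          0.3489   0.09577    0.0464      1.09
  solve Keq expr → x = 0; check Q = 1.111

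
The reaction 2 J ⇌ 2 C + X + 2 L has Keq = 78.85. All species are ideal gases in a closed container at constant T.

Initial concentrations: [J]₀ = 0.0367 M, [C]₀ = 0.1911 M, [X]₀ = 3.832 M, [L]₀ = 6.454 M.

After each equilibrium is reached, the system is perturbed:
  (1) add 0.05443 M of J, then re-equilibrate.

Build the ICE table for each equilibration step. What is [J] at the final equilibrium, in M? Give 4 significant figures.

[J]_eq = 0.1646 M

Q₀ = 4328 vs Keq = 78.85 ⇒ Q>K, reverse
Step 1:
                    J           C           X           L
  Initial      0.0367      0.1911       3.832       6.454
  Change       0.0959     -0.0959    -0.04795     -0.0959
  Equil        0.1326      0.0952       3.784       6.358
  solve Keq expr → x = -0.04795; check Q = 78.85
Then add 0.05443 M of J.
Step 2:
                    J           C           X           L
  Initial       0.187      0.0952       3.784       6.358
  Change      -0.0224      0.0224      0.0112      0.0224
  Equil        0.1646      0.1176       3.795       6.381
  solve Keq expr → x = 0.0112; check Q = 78.85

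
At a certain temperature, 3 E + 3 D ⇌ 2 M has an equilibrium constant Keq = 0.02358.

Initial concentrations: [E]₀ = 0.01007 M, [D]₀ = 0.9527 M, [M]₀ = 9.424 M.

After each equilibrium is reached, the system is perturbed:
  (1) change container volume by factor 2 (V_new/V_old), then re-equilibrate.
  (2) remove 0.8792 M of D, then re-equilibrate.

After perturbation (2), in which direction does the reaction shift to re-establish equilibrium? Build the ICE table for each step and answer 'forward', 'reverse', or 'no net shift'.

Direction: reverse

Q₀ = 1.0058e+08 vs Keq = 0.02358 ⇒ Q>K, reverse
Step 1:
                  E         D         M
  I         0.01007    0.9527     9.424
  C           3.173     3.173    -2.115
  E           3.183     4.126     7.309
  solve Keq expr → x = -1.058; check Q = 0.02358
Then change container volume by factor 2 (V_new/V_old).
Step 2:
                  E         D         M
  I           1.592     2.063     3.654
  C          0.8937    0.8937   -0.5958
  E           2.485     2.957     3.059
  solve Keq expr → x = -0.2979; check Q = 0.02358
Then remove 0.8792 M of D.
Step 3:
                  E         D         M
  I           2.485     2.077     3.059
  C          0.3636    0.3636   -0.2424
  E           2.849     2.441     2.816
  solve Keq expr → x = -0.1212; check Q = 0.02358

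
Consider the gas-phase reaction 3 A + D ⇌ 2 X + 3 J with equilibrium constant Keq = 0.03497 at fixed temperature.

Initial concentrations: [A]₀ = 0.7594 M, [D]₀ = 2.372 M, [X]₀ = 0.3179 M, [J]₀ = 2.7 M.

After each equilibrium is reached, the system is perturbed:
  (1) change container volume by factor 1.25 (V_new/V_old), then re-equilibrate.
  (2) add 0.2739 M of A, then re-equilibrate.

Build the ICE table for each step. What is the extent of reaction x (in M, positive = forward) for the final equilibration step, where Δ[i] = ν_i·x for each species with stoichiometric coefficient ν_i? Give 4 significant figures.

x = 0.01492 M

Q₀ = 1.915 vs Keq = 0.03497 ⇒ Q>K, reverse
Step 1:
                    A           D           X           J
  init         0.7594       2.372      0.3179         2.7
  Δ            0.3371      0.1124     -0.2247     -0.3371
  eq            1.096       2.484     0.09317       2.363
  solve Keq expr → x = -0.1124; check Q = 0.03497
Then change container volume by factor 1.25 (V_new/V_old).
Step 2:
                    A           D           X           J
  init         0.8772       1.987     0.07454        1.89
  Δ         -0.009996   -0.003332    0.006664    0.009996
  eq           0.8672       1.984      0.0812         1.9
  solve Keq expr → x = 0.003332; check Q = 0.03497
Then add 0.2739 M of A.
Step 3:
                    A           D           X           J
  init          1.141       1.984      0.0812         1.9
  Δ          -0.04476    -0.01492     0.02984     0.04476
  eq            1.096       1.969       0.111       1.945
  solve Keq expr → x = 0.01492; check Q = 0.03497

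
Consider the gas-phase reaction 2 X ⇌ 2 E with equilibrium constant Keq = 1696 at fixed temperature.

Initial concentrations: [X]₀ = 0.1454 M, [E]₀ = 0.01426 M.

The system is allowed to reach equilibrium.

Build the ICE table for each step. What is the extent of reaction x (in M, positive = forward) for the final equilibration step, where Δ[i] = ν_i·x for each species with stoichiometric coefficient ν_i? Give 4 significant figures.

x = 0.07081 M

Q₀ = 0.009619 vs Keq = 1696 ⇒ Q<K, forward
Step 1:
                    X           E
  I            0.1454     0.01426
  C           -0.1416      0.1416
  E          0.003785      0.1559
  solve Keq expr → x = 0.07081; check Q = 1696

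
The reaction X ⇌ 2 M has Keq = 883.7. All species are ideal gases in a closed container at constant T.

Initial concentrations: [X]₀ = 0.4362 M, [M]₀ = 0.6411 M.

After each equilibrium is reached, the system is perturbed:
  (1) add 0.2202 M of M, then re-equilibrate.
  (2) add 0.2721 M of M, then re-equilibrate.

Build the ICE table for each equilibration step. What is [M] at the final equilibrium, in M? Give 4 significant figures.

Q₀ = 0.9422 vs Keq = 883.7 ⇒ Q<K, forward
Step 1:
                    X           M
  init         0.4362      0.6411
  Δ           -0.4336      0.8673
  eq         0.002575       1.508
  solve Keq expr → x = 0.4336; check Q = 883.7
Then add 0.2202 M of M.
Step 2:
                    X           M
  init       0.002575       1.729
  Δ        8.0031e-04   -0.001601
  eq         0.003375       1.727
  solve Keq expr → x = -8.0031e-04; check Q = 883.7
Then add 0.2721 M of M.
Step 3:
                    X           M
  init       0.003375       1.999
  Δ          0.001137   -0.002274
  eq         0.004512       1.997
  solve Keq expr → x = -0.001137; check Q = 883.7

[M]_eq = 1.997 M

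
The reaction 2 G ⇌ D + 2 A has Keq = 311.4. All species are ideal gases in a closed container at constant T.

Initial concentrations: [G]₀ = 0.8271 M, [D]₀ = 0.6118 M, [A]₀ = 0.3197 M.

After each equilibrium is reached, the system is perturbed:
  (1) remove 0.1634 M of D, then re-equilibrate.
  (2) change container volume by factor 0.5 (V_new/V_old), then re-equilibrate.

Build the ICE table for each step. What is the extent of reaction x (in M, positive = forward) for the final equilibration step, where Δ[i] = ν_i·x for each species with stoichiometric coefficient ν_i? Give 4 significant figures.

Q₀ = 0.09141 vs Keq = 311.4 ⇒ Q<K, forward
Step 1:
                  G         D         A
  I          0.8271    0.6118    0.3197
  C         -0.7658    0.3829    0.7658
  E         0.06135    0.9947     1.085
  solve Keq expr → x = 0.3829; check Q = 311.4
Then remove 0.1634 M of D.
Step 2:
                  G         D         A
  I         0.06135    0.8313     1.085
  C       -0.004927  0.002463  0.004927
  E         0.05642    0.8337      1.09
  solve Keq expr → x = 0.002463; check Q = 311.4
Then change container volume by factor 0.5 (V_new/V_old).
Step 3:
                  G         D         A
  I          0.1128     1.667     2.181
  C         0.04262  -0.02131  -0.04262
  E          0.1555     1.646     2.138
  solve Keq expr → x = -0.02131; check Q = 311.4

x = -0.02131 M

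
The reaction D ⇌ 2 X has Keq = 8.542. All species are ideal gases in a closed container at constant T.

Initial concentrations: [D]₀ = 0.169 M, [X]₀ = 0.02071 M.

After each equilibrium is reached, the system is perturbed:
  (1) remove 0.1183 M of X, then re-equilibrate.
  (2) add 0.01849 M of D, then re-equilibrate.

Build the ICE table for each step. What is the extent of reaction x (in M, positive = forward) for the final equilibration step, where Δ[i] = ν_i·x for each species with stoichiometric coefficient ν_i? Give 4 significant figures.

x = 0.01659 M

Q₀ = 0.002538 vs Keq = 8.542 ⇒ Q<K, forward
Step 1:
                   D          X
  init         0.169    0.02071
  Δ           -0.156     0.3121
  eq         0.01296     0.3328
  solve Keq expr → x = 0.156; check Q = 8.542
Then remove 0.1183 M of X.
Step 2:
                   D          X
  init       0.01296     0.2145
  Δ        -0.006867    0.01373
  eq        0.006097     0.2282
  solve Keq expr → x = 0.006867; check Q = 8.542
Then add 0.01849 M of D.
Step 3:
                   D          X
  init       0.02459     0.2282
  Δ         -0.01659    0.03318
  eq        0.007999     0.2614
  solve Keq expr → x = 0.01659; check Q = 8.542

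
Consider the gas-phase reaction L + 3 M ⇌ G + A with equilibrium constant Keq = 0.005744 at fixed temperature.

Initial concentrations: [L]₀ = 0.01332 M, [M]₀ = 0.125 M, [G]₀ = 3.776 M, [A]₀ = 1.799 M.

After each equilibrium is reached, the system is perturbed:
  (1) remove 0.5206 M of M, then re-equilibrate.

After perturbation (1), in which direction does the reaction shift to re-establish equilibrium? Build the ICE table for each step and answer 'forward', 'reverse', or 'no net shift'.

Q₀ = 2.6111e+05 vs Keq = 0.005744 ⇒ Q>K, reverse
Step 1:
                   L          M          G          A
  init       0.01332      0.125      3.776      1.799
  Δ            1.462      4.387     -1.462     -1.462
  eq           1.476      4.512      2.314     0.3366
  solve Keq expr → x = -1.462; check Q = 0.005744
Then remove 0.5206 M of M.
Step 2:
                   L          M          G          A
  init         1.476      3.992      2.314     0.3366
  Δ          0.05606     0.1682   -0.05606   -0.05606
  eq           1.532       4.16      2.258     0.2805
  solve Keq expr → x = -0.05606; check Q = 0.005744

Direction: reverse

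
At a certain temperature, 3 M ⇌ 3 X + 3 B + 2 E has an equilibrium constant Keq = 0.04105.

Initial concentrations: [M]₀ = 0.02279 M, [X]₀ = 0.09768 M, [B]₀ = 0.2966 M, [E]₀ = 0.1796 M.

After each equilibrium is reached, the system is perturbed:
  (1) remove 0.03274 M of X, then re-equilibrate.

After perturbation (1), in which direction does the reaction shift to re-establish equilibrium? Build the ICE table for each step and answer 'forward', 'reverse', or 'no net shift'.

Q₀ = 0.06627 vs Keq = 0.04105 ⇒ Q>K, reverse
Step 1:
                  M         X         B         E
  init      0.02279   0.09768    0.2966    0.1796
  Δ        0.002768 -0.002768 -0.002768 -0.001845
  eq        0.02556   0.09491    0.2938    0.1778
  solve Keq expr → x = -9.2271e-04; check Q = 0.04105
Then remove 0.03274 M of X.
Step 2:
                  M         X         B         E
  init      0.02556   0.06217    0.2938    0.1778
  Δ       -0.006393  0.006393  0.006393  0.004262
  eq        0.01917   0.06856    0.3002     0.182
  solve Keq expr → x = 0.002131; check Q = 0.04105

Direction: forward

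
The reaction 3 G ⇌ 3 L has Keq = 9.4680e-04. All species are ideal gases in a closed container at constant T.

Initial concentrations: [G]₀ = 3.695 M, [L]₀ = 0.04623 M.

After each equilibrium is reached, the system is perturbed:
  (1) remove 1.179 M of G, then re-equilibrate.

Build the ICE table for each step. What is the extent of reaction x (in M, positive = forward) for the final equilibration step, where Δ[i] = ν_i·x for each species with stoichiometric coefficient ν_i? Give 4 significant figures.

x = -0.03514 M

Q₀ = 1.9585e-06 vs Keq = 9.4680e-04 ⇒ Q<K, forward
Step 1:
                   G          L
  Initial      3.695    0.04623
  Change     -0.2883     0.2883
  Equil        3.407     0.3345
  solve Keq expr → x = 0.0961; check Q = 9.4680e-04
Then remove 1.179 M of G.
Step 2:
                   G          L
  Initial      2.228     0.3345
  Change      0.1054    -0.1054
  Equil        2.333     0.2291
  solve Keq expr → x = -0.03514; check Q = 9.4680e-04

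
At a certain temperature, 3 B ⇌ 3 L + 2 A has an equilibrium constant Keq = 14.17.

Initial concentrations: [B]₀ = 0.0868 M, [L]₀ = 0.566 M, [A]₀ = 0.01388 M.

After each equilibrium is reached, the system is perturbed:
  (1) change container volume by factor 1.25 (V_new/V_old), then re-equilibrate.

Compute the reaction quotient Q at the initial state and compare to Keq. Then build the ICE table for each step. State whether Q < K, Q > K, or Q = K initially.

Q₀ = 0.05342 vs Keq = 14.17 ⇒ Q<K, forward
Step 1:
                    B           L           A
  init         0.0868       0.566     0.01388
  Δ           -0.0526      0.0526     0.03506
  eq           0.0342      0.6186     0.04894
  solve Keq expr → x = 0.01753; check Q = 14.17
Then change container volume by factor 1.25 (V_new/V_old).
Step 2:
                    B           L           A
  init        0.02736      0.4949     0.03915
  Δ         -0.002877    0.002877    0.001918
  eq          0.02449      0.4978     0.04107
  solve Keq expr → x = 9.5897e-04; check Q = 14.17

Q₀ = 0.05342; Q < K (proceeds forward)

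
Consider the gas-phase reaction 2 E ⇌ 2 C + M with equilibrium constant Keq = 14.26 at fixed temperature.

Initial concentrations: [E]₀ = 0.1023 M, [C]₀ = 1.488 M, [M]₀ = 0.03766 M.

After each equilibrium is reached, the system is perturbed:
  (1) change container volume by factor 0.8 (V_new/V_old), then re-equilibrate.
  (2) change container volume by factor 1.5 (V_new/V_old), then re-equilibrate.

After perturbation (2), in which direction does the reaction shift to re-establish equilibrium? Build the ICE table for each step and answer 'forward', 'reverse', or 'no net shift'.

Direction: forward

Q₀ = 7.968 vs Keq = 14.26 ⇒ Q<K, forward
Step 1:
                    E           C           M
  Initial      0.1023       1.488     0.03766
  Change     -0.01679     0.01679    0.008393
  Equil       0.08551       1.505     0.04605
  solve Keq expr → x = 0.008393; check Q = 14.26
Then change container volume by factor 0.8 (V_new/V_old).
Step 2:
                    E           C           M
  Initial      0.1069       1.881     0.05757
  Change     0.007937   -0.007937   -0.003969
  Equil        0.1148       1.873      0.0536
  solve Keq expr → x = -0.003969; check Q = 14.26
Then change container volume by factor 1.5 (V_new/V_old).
Step 3:
                    E           C           M
  Initial     0.07655       1.249     0.03573
  Change    -0.009511    0.009511    0.004756
  Equil       0.06704       1.258     0.04049
  solve Keq expr → x = 0.004756; check Q = 14.26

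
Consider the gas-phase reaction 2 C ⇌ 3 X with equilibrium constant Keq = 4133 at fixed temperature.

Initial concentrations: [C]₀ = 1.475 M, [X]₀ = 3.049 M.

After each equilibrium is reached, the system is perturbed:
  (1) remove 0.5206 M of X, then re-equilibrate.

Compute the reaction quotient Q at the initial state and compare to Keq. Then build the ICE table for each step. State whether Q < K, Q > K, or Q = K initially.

Q₀ = 13.03; Q < K (proceeds forward)

Q₀ = 13.03 vs Keq = 4133 ⇒ Q<K, forward
Step 1:
                   C          X
  Initial      1.475      3.049
  Change      -1.301      1.952
  Equil       0.1739      5.001
  solve Keq expr → x = 0.6505; check Q = 4133
Then remove 0.5206 M of X.
Step 2:
                   C          X
  Initial     0.1739       4.48
  Change    -0.02462    0.03692
  Equil       0.1493      4.517
  solve Keq expr → x = 0.01231; check Q = 4133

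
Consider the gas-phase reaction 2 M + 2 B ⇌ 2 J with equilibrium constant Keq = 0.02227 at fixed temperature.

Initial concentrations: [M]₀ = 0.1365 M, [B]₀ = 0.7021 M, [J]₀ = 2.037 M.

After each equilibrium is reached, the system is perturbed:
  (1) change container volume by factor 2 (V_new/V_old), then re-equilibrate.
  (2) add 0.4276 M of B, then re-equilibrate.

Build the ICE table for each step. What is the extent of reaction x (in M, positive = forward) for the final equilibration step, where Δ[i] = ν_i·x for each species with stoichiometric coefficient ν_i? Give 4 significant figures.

x = 0.02138 M

Q₀ = 451.8 vs Keq = 0.02227 ⇒ Q>K, reverse
Step 1:
                   M          B          J
  Initial     0.1365     0.7021      2.037
  Change       1.499      1.499     -1.499
  Equil        1.636      2.202     0.5375
  solve Keq expr → x = -0.7497; check Q = 0.02227
Then change container volume by factor 2 (V_new/V_old).
Step 2:
                   M          B          J
  Initial      0.818      1.101     0.2688
  Change      0.1032     0.1032    -0.1032
  Equil       0.9212      1.204     0.1655
  solve Keq expr → x = -0.05161; check Q = 0.02227
Then add 0.4276 M of B.
Step 3:
                   M          B          J
  Initial     0.9212      1.632     0.1655
  Change    -0.04277   -0.04277    0.04277
  Equil       0.8785      1.589     0.2083
  solve Keq expr → x = 0.02138; check Q = 0.02227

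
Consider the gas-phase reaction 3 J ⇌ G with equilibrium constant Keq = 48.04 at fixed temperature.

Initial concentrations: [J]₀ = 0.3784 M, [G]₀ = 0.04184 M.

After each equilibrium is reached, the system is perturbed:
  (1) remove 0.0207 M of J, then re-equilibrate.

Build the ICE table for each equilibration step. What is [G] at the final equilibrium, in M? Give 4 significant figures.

[G]_eq = 0.1163 M

Q₀ = 0.7722 vs Keq = 48.04 ⇒ Q<K, forward
Step 1:
                  J         G
  init       0.3784   0.04184
  Δ         -0.2418    0.0806
  eq         0.1366    0.1224
  solve Keq expr → x = 0.0806; check Q = 48.04
Then remove 0.0207 M of J.
Step 2:
                  J         G
  init       0.1159    0.1224
  Δ         0.01838 -0.006127
  eq         0.1343    0.1163
  solve Keq expr → x = -0.006127; check Q = 48.04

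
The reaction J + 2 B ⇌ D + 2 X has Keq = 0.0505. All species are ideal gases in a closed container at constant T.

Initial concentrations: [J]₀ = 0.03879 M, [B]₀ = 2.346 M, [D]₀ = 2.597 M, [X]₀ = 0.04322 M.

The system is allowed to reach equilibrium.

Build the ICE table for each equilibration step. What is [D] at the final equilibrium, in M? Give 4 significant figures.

[D]_eq = 2.604 M

Q₀ = 0.02272 vs Keq = 0.0505 ⇒ Q<K, forward
Step 1:
                    J           B           D           X
  Initial     0.03879       2.346       2.597     0.04322
  Change     -0.00723    -0.01446     0.00723     0.01446
  Equil       0.03156       2.332       2.604     0.05768
  solve Keq expr → x = 0.00723; check Q = 0.0505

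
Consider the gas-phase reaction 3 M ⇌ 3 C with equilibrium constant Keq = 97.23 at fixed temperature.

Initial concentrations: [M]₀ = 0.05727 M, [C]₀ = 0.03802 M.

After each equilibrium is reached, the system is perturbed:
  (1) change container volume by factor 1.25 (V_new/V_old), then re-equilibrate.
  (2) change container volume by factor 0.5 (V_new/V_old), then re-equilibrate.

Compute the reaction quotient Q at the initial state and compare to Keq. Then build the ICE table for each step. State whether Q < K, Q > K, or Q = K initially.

Q₀ = 0.2926; Q < K (proceeds forward)

Q₀ = 0.2926 vs Keq = 97.23 ⇒ Q<K, forward
Step 1:
                  M         C
  init      0.05727   0.03802
  Δ        -0.04025   0.04025
  eq        0.01702   0.07827
  solve Keq expr → x = 0.01342; check Q = 97.23
Then change container volume by factor 1.25 (V_new/V_old).
Step 2:
                  M         C
  init      0.01362   0.06262
  Δ               0         0
  eq        0.01362   0.06262
  solve Keq expr → x = 0; check Q = 97.23
Then change container volume by factor 0.5 (V_new/V_old).
Step 3:
                  M         C
  init      0.02723    0.1252
  Δ               0         0
  eq        0.02723    0.1252
  solve Keq expr → x = 0; check Q = 97.23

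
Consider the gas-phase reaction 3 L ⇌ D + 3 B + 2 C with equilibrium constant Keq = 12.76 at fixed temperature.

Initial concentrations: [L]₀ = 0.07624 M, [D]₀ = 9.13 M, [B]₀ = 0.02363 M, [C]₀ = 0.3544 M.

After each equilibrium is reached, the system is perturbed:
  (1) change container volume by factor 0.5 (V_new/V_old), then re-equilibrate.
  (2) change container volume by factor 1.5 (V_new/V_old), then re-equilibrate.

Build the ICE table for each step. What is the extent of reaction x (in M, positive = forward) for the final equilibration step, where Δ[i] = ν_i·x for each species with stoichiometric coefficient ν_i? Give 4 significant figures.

Q₀ = 0.03414 vs Keq = 12.76 ⇒ Q<K, forward
Step 1:
                  L         D         B         C
  Initial   0.07624      9.13   0.02363    0.3544
  Change   -0.04419   0.01473   0.04419   0.02946
  Equil     0.03205     9.145   0.06782    0.3839
  solve Keq expr → x = 0.01473; check Q = 12.76
Then change container volume by factor 0.5 (V_new/V_old).
Step 2:
                  L         D         B         C
  Initial   0.06411     18.29    0.1356    0.7677
  Change    0.03201  -0.01067  -0.03201  -0.02134
  Equil     0.09612     18.28    0.1036    0.7464
  solve Keq expr → x = -0.01067; check Q = 12.76
Then change container volume by factor 1.5 (V_new/V_old).
Step 3:
                  L         D         B         C
  Initial   0.06408     12.19   0.06908    0.4976
  Change   -0.01284  0.004279   0.01284  0.008558
  Equil     0.05124     12.19   0.08192    0.5061
  solve Keq expr → x = 0.004279; check Q = 12.76

x = 0.004279 M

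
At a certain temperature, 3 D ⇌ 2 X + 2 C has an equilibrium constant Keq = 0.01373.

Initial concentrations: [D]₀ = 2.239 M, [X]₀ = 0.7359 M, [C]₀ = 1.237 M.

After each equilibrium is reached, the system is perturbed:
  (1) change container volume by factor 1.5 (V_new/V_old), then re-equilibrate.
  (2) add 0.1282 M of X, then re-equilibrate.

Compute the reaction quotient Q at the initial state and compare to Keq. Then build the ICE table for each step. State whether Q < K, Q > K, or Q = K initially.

Q₀ = 0.07383 vs Keq = 0.01373 ⇒ Q>K, reverse
Step 1:
                  D         X         C
  Initial     2.239    0.7359     1.237
  Change     0.3627   -0.2418   -0.2418
  Equil       2.602    0.4941    0.9952
  solve Keq expr → x = -0.1209; check Q = 0.01373
Then change container volume by factor 1.5 (V_new/V_old).
Step 2:
                  D         X         C
  Initial     1.734    0.3294    0.6635
  Change   -0.05365   0.03577   0.03577
  Equil       1.681    0.3652    0.6992
  solve Keq expr → x = 0.01788; check Q = 0.01373
Then add 0.1282 M of X.
Step 3:
                  D         X         C
  Initial     1.681    0.4934    0.6992
  Change    0.09095  -0.06064  -0.06064
  Equil       1.772    0.4327    0.6386
  solve Keq expr → x = -0.03032; check Q = 0.01373

Q₀ = 0.07383; Q > K (proceeds reverse)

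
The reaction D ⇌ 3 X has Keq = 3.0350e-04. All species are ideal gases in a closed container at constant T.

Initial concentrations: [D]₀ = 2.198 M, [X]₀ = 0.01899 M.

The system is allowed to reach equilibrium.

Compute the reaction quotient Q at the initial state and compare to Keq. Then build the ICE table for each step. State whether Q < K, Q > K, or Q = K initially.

Q₀ = 3.1156e-06; Q < K (proceeds forward)

Q₀ = 3.1156e-06 vs Keq = 3.0350e-04 ⇒ Q<K, forward
Step 1:
                  D         X
  Initial     2.198   0.01899
  Change   -0.02269   0.06808
  Equil       2.175   0.08707
  solve Keq expr → x = 0.02269; check Q = 3.0350e-04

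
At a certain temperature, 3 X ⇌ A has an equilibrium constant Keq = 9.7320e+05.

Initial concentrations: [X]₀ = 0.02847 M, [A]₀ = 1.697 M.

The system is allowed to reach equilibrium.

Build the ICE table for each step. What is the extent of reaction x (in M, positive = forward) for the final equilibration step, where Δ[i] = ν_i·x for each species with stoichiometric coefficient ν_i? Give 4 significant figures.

x = 0.005474 M

Q₀ = 7.3539e+04 vs Keq = 9.7320e+05 ⇒ Q<K, forward
Step 1:
                    X           A
  Initial     0.02847       1.697
  Change     -0.01642    0.005474
  Equil       0.01205       1.702
  solve Keq expr → x = 0.005474; check Q = 9.7320e+05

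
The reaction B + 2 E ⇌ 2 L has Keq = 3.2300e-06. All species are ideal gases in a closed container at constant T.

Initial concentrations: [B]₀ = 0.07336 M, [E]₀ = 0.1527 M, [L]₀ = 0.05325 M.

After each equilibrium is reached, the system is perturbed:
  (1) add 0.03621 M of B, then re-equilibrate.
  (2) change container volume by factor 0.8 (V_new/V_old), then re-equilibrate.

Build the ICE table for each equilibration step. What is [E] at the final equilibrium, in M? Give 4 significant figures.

Q₀ = 1.658 vs Keq = 3.2300e-06 ⇒ Q>K, reverse
Step 1:
                  B         E         L
  I         0.07336    0.1527   0.05325
  C         0.02657   0.05313  -0.05313
  E         0.09993    0.2058 1.1694e-04
  solve Keq expr → x = -0.02657; check Q = 3.2300e-06
Then add 0.03621 M of B.
Step 2:
                  B         E         L
  I          0.1361    0.2058 1.1694e-04
  C       -9.7674e-06 -1.9535e-05 1.9535e-05
  E          0.1361    0.2058 1.3647e-04
  solve Keq expr → x = 9.7674e-06; check Q = 3.2300e-06
Then change container volume by factor 0.8 (V_new/V_old).
Step 3:
                  B         E         L
  I          0.1702    0.2573 1.7059e-04
  C       -1.0058e-05 -2.0115e-05 2.0115e-05
  E          0.1701    0.2572 1.9071e-04
  solve Keq expr → x = 1.0058e-05; check Q = 3.2300e-06

[E]_eq = 0.2572 M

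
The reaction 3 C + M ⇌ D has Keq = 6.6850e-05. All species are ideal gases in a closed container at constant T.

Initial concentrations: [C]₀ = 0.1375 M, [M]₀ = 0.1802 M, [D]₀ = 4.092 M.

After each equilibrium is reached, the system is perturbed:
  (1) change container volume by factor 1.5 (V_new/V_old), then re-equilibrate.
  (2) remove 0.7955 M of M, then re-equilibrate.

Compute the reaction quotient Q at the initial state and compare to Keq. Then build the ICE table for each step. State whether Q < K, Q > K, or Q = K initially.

Q₀ = 8735; Q > K (proceeds reverse)

Q₀ = 8735 vs Keq = 6.6850e-05 ⇒ Q>K, reverse
Step 1:
                   C          M          D
  init        0.1375     0.1802      4.092
  Δ            11.15      3.717     -3.717
  eq           11.29      3.897     0.3748
  solve Keq expr → x = -3.717; check Q = 6.6850e-05
Then change container volume by factor 1.5 (V_new/V_old).
Step 2:
                   C          M          D
  init         7.526      2.598     0.2499
  Δ           0.4676     0.1559    -0.1559
  eq           7.994      2.754    0.09404
  solve Keq expr → x = -0.1559; check Q = 6.6850e-05
Then remove 0.7955 M of M.
Step 3:
                   C          M          D
  init         7.994      1.959    0.09404
  Δ          0.07334    0.02445   -0.02445
  eq           8.067      1.983    0.06959
  solve Keq expr → x = -0.02445; check Q = 6.6850e-05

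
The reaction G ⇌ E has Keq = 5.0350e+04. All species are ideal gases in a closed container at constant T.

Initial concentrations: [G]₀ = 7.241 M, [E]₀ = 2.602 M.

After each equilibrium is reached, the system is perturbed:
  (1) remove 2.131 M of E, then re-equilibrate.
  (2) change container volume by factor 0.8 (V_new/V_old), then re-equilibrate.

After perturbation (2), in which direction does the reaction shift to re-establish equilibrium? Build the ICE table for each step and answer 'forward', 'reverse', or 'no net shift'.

Direction: no net shift

Q₀ = 0.3593 vs Keq = 5.0350e+04 ⇒ Q<K, forward
Step 1:
                   G          E
  Initial      7.241      2.602
  Change      -7.241      7.241
  Equil   1.9549e-04      9.843
  solve Keq expr → x = 7.241; check Q = 5.0350e+04
Then remove 2.131 M of E.
Step 2:
                   G          E
  Initial 1.9549e-04      7.712
  Change  -4.2323e-05 4.2323e-05
  Equil   1.5316e-04      7.712
  solve Keq expr → x = 4.2323e-05; check Q = 5.0350e+04
Then change container volume by factor 0.8 (V_new/V_old).
Step 3:
                   G          E
  Initial 1.9146e-04       9.64
  Change           0          0
  Equil   1.9146e-04       9.64
  solve Keq expr → x = 0; check Q = 5.0350e+04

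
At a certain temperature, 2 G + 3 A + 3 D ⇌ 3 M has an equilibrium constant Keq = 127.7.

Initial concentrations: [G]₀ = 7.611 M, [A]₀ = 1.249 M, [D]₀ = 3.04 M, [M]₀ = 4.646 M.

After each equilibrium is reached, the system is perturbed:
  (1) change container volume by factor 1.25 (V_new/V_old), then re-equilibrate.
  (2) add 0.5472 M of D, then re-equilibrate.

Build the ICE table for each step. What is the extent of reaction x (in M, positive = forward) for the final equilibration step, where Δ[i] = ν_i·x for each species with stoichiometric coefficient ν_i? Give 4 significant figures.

x = 0.01367 M

Q₀ = 0.03163 vs Keq = 127.7 ⇒ Q<K, forward
Step 1:
                    G           A           D           M
  I             7.611       1.249        3.04       4.646
  C           -0.7252      -1.088      -1.088       1.088
  E             6.886      0.1612       1.952       5.734
  solve Keq expr → x = 0.3626; check Q = 127.7
Then change container volume by factor 1.25 (V_new/V_old).
Step 2:
                    G           A           D           M
  I             5.509      0.1289       1.562       4.587
  C           0.03309     0.04964     0.04964    -0.04964
  E             5.542      0.1786       1.611       4.537
  solve Keq expr → x = -0.01655; check Q = 127.7
Then add 0.5472 M of D.
Step 3:
                    G           A           D           M
  I             5.542      0.1786       2.159       4.537
  C          -0.02734      -0.041      -0.041       0.041
  E             5.514      0.1376       2.118       4.578
  solve Keq expr → x = 0.01367; check Q = 127.7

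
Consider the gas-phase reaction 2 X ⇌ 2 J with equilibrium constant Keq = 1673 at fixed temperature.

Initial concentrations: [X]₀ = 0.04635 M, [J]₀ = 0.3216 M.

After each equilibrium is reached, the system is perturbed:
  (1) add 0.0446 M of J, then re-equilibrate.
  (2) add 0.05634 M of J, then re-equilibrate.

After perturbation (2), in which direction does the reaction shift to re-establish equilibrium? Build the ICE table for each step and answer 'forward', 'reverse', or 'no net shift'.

Direction: reverse

Q₀ = 48.14 vs Keq = 1673 ⇒ Q<K, forward
Step 1:
                    X           J
  init        0.04635      0.3216
  Δ          -0.03757     0.03757
  eq         0.008781      0.3592
  solve Keq expr → x = 0.01878; check Q = 1673
Then add 0.0446 M of J.
Step 2:
                    X           J
  init       0.008781      0.4038
  Δ          0.001064   -0.001064
  eq         0.009846      0.4027
  solve Keq expr → x = -5.3219e-04; check Q = 1673
Then add 0.05634 M of J.
Step 3:
                    X           J
  init       0.009846       0.459
  Δ          0.001345   -0.001345
  eq          0.01119      0.4577
  solve Keq expr → x = -6.7228e-04; check Q = 1673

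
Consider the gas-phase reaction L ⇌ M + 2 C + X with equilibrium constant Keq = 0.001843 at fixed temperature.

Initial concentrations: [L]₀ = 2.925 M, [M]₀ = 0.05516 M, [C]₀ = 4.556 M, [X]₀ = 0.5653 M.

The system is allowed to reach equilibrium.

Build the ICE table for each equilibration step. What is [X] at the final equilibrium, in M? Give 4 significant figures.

Q₀ = 0.2213 vs Keq = 0.001843 ⇒ Q>K, reverse
Step 1:
                  L         M         C         X
  I           2.925   0.05516     4.556    0.5653
  C         0.05462  -0.05462   -0.1092  -0.05462
  E            2.98 5.4381e-04     4.447    0.5107
  solve Keq expr → x = -0.05462; check Q = 0.001843

[X]_eq = 0.5107 M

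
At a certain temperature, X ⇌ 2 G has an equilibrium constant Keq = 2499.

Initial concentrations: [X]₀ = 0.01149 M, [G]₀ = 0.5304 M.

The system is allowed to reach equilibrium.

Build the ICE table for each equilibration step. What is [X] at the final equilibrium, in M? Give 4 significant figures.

Q₀ = 24.48 vs Keq = 2499 ⇒ Q<K, forward
Step 1:
                  X         G
  Initial   0.01149    0.5304
  Change   -0.01137   0.02274
  Equil   1.2243e-04    0.5531
  solve Keq expr → x = 0.01137; check Q = 2499

[X]_eq = 1.2243e-04 M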